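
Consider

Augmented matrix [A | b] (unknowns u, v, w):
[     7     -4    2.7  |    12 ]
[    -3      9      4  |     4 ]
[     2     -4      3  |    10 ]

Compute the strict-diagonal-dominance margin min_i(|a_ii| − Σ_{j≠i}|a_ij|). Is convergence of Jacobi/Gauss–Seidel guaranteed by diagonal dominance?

row 1: |7| − (4+2.7) = 0.3
row 2: |9| − (3+4) = 2
row 3: |3| − (2+4) = -3
minimum over rows = -3 → not strictly diagonally dominant

-3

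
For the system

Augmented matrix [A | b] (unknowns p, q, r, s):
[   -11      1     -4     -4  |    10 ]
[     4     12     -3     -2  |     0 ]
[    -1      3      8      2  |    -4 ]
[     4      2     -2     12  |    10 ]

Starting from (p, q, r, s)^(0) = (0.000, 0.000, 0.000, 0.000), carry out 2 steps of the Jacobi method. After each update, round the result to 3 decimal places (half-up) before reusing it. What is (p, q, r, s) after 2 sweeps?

Iteration 1:
  p = (10 - (1)·0.000 - (-4)·0.000 - (-4)·0.000) / (-11) = -0.909
  q = (0 - (4)·0.000 - (-3)·0.000 - (-2)·0.000) / (12) = 0.000
  r = (-4 - (-1)·0.000 - (3)·0.000 - (2)·0.000) / (8) = -0.500
  s = (10 - (4)·0.000 - (2)·0.000 - (-2)·0.000) / (12) = 0.833
Iteration 2:
  p = (10 - (1)·0.000 - (-4)·-0.500 - (-4)·0.833) / (-11) = -1.030
  q = (0 - (4)·-0.909 - (-3)·-0.500 - (-2)·0.833) / (12) = 0.317
  r = (-4 - (-1)·-0.909 - (3)·0.000 - (2)·0.833) / (8) = -0.822
  s = (10 - (4)·-0.909 - (2)·0.000 - (-2)·-0.500) / (12) = 1.053

(-1.030, 0.317, -0.822, 1.053)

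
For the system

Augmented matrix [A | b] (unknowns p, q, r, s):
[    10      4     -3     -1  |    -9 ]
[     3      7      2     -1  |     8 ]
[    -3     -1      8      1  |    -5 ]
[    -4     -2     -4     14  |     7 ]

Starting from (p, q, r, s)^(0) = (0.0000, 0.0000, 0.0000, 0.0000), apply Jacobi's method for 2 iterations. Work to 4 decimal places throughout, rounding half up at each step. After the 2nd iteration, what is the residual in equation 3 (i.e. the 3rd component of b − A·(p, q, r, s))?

-0.8763

Iteration 1:
  p = (-9 - (4)·0.0000 - (-3)·0.0000 - (-1)·0.0000) / (10) = -0.9000
  q = (8 - (3)·0.0000 - (2)·0.0000 - (-1)·0.0000) / (7) = 1.1429
  r = (-5 - (-3)·0.0000 - (-1)·0.0000 - (1)·0.0000) / (8) = -0.6250
  s = (7 - (-4)·0.0000 - (-2)·0.0000 - (-4)·0.0000) / (14) = 0.5000
Iteration 2:
  p = (-9 - (4)·1.1429 - (-3)·-0.6250 - (-1)·0.5000) / (10) = -1.4947
  q = (8 - (3)·-0.9000 - (2)·-0.6250 - (-1)·0.5000) / (7) = 1.7786
  r = (-5 - (-3)·-0.9000 - (-1)·1.1429 - (1)·0.5000) / (8) = -0.8821
  s = (7 - (-4)·-0.9000 - (-2)·1.1429 - (-4)·-0.6250) / (14) = 0.2276
Residual b − A·x = (-3.5861, 2.0257, -0.8763, -2.1364)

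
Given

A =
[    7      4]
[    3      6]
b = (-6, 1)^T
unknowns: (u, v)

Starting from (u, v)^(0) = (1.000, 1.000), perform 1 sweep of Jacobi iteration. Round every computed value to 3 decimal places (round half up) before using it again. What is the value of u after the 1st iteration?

-1.429

Iteration 1:
  u = (-6 - (4)·1.000) / (7) = -1.429
  v = (1 - (3)·1.000) / (6) = -0.333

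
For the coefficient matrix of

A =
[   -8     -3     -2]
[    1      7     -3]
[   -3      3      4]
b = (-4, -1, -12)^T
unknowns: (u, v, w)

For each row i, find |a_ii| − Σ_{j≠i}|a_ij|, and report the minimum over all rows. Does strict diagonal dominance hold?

row 1: |-8| − (3+2) = 3
row 2: |7| − (1+3) = 3
row 3: |4| − (3+3) = -2
minimum over rows = -2 → not strictly diagonally dominant

-2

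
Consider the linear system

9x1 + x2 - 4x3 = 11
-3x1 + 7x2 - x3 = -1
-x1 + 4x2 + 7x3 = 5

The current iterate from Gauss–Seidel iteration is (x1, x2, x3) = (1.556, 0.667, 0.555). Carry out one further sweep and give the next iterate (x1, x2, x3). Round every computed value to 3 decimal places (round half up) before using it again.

(1.395, 0.534, 0.608)

One sweep:
  x1 = (11 - (1)·0.667 - (-4)·0.555) / (9) = 1.395
  x2 = (-1 - (-3)·1.395 - (-1)·0.555) / (7) = 0.534
  x3 = (5 - (-1)·1.395 - (4)·0.534) / (7) = 0.608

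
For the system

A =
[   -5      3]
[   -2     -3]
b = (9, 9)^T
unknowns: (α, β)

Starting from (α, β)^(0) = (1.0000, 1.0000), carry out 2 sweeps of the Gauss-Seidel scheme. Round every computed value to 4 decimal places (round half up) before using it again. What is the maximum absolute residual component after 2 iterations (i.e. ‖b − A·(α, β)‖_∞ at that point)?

3.8400

Iteration 1:
  α = (9 - (3)·1.0000) / (-5) = -1.2000
  β = (9 - (-2)·-1.2000) / (-3) = -2.2000
Iteration 2:
  α = (9 - (3)·-2.2000) / (-5) = -3.1200
  β = (9 - (-2)·-3.1200) / (-3) = -0.9200
Residual b − A·x = (-3.8400, 0.0000); ∞-norm = 3.8400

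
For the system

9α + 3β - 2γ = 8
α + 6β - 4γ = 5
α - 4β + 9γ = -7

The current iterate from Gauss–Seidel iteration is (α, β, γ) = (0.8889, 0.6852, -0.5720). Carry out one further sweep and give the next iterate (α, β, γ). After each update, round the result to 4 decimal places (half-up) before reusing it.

(0.5334, 0.3631, -0.6757)

One sweep:
  α = (8 - (3)·0.6852 - (-2)·-0.5720) / (9) = 0.5334
  β = (5 - (1)·0.5334 - (-4)·-0.5720) / (6) = 0.3631
  γ = (-7 - (1)·0.5334 - (-4)·0.3631) / (9) = -0.6757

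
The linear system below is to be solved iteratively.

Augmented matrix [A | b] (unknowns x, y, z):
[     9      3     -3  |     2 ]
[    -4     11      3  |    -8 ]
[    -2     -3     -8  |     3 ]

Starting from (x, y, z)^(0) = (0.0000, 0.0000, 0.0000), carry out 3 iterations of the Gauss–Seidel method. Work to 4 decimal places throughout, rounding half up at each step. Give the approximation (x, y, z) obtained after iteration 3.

Iteration 1:
  x = (2 - (3)·0.0000 - (-3)·0.0000) / (9) = 0.2222
  y = (-8 - (-4)·0.2222 - (3)·0.0000) / (11) = -0.6465
  z = (3 - (-2)·0.2222 - (-3)·-0.6465) / (-8) = -0.1881
Iteration 2:
  x = (2 - (3)·-0.6465 - (-3)·-0.1881) / (9) = 0.3750
  y = (-8 - (-4)·0.3750 - (3)·-0.1881) / (11) = -0.5396
  z = (3 - (-2)·0.3750 - (-3)·-0.5396) / (-8) = -0.2664
Iteration 3:
  x = (2 - (3)·-0.5396 - (-3)·-0.2664) / (9) = 0.3133
  y = (-8 - (-4)·0.3133 - (3)·-0.2664) / (11) = -0.5407
  z = (3 - (-2)·0.3133 - (-3)·-0.5407) / (-8) = -0.2506

(0.3133, -0.5407, -0.2506)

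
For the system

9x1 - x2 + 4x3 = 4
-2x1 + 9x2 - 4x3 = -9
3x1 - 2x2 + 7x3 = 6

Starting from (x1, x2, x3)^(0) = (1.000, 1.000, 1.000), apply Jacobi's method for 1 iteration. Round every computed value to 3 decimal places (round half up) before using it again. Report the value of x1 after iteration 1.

Iteration 1:
  x1 = (4 - (-1)·1.000 - (4)·1.000) / (9) = 0.111
  x2 = (-9 - (-2)·1.000 - (-4)·1.000) / (9) = -0.333
  x3 = (6 - (3)·1.000 - (-2)·1.000) / (7) = 0.714

0.111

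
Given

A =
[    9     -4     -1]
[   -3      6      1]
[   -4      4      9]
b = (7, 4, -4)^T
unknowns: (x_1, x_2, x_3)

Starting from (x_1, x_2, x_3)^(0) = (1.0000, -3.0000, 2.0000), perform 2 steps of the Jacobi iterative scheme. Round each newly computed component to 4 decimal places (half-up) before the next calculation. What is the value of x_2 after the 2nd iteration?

0.2778

Iteration 1:
  x_1 = (7 - (-4)·-3.0000 - (-1)·2.0000) / (9) = -0.3333
  x_2 = (4 - (-3)·1.0000 - (1)·2.0000) / (6) = 0.8333
  x_3 = (-4 - (-4)·1.0000 - (4)·-3.0000) / (9) = 1.3333
Iteration 2:
  x_1 = (7 - (-4)·0.8333 - (-1)·1.3333) / (9) = 1.2963
  x_2 = (4 - (-3)·-0.3333 - (1)·1.3333) / (6) = 0.2778
  x_3 = (-4 - (-4)·-0.3333 - (4)·0.8333) / (9) = -0.9629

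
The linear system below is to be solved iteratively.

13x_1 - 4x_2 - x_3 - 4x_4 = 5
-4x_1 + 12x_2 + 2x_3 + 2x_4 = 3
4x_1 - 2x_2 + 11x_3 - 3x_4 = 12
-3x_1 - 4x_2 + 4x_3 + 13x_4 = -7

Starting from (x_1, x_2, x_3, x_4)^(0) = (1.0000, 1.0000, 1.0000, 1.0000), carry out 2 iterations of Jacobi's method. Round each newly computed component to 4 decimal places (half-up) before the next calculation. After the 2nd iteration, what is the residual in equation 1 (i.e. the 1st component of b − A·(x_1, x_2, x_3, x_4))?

Iteration 1:
  x_1 = (5 - (-4)·1.0000 - (-1)·1.0000 - (-4)·1.0000) / (13) = 1.0769
  x_2 = (3 - (-4)·1.0000 - (2)·1.0000 - (2)·1.0000) / (12) = 0.2500
  x_3 = (12 - (4)·1.0000 - (-2)·1.0000 - (-3)·1.0000) / (11) = 1.1818
  x_4 = (-7 - (-3)·1.0000 - (-4)·1.0000 - (4)·1.0000) / (13) = -0.3077
Iteration 2:
  x_1 = (5 - (-4)·0.2500 - (-1)·1.1818 - (-4)·-0.3077) / (13) = 0.4578
  x_2 = (3 - (-4)·1.0769 - (2)·1.1818 - (2)·-0.3077) / (12) = 0.4633
  x_3 = (12 - (4)·1.0769 - (-2)·0.2500 - (-3)·-0.3077) / (11) = 0.6608
  x_4 = (-7 - (-3)·1.0769 - (-4)·0.2500 - (4)·1.1818) / (13) = -0.5767
Residual b − A·x = (-0.7442, -0.8966, 2.0965, 1.0805)

-0.7442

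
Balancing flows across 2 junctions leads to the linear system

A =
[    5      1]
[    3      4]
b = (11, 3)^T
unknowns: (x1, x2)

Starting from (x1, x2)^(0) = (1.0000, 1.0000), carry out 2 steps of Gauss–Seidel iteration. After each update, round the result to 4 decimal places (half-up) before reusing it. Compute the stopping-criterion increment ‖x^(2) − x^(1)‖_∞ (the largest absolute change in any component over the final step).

0.3500

Iteration 1:
  x1 = (11 - (1)·1.0000) / (5) = 2.0000
  x2 = (3 - (3)·2.0000) / (4) = -0.7500
Iteration 2:
  x1 = (11 - (1)·-0.7500) / (5) = 2.3500
  x2 = (3 - (3)·2.3500) / (4) = -1.0125
Change: (0.3500, -0.2625) → max |·| = 0.3500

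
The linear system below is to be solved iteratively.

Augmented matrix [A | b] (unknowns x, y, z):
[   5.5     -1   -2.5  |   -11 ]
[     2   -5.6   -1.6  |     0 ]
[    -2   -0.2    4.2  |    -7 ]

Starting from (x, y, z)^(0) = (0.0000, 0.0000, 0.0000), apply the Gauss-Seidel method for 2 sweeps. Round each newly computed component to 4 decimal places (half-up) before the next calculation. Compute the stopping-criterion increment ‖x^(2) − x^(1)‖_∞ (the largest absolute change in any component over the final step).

Iteration 1:
  x = (-11 - (-1)·0.0000 - (-2.5)·0.0000) / (5.5) = -2.0000
  y = (0 - (2)·-2.0000 - (-1.6)·0.0000) / (-5.6) = -0.7143
  z = (-7 - (-2)·-2.0000 - (-0.2)·-0.7143) / (4.2) = -2.6531
Iteration 2:
  x = (-11 - (-1)·-0.7143 - (-2.5)·-2.6531) / (5.5) = -3.3358
  y = (0 - (2)·-3.3358 - (-1.6)·-2.6531) / (-5.6) = -0.4333
  z = (-7 - (-2)·-3.3358 - (-0.2)·-0.4333) / (4.2) = -3.2758
Change: (-1.3358, 0.2810, -0.6227) → max |·| = 1.3358

1.3358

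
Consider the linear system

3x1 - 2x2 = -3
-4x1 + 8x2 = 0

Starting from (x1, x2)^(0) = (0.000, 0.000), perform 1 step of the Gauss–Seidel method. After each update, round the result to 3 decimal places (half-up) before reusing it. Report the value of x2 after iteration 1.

Iteration 1:
  x1 = (-3 - (-2)·0.000) / (3) = -1.000
  x2 = (0 - (-4)·-1.000) / (8) = -0.500

-0.500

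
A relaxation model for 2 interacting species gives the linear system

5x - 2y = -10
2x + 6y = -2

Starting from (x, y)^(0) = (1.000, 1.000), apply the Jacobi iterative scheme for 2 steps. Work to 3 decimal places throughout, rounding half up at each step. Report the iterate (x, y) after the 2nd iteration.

Iteration 1:
  x = (-10 - (-2)·1.000) / (5) = -1.600
  y = (-2 - (2)·1.000) / (6) = -0.667
Iteration 2:
  x = (-10 - (-2)·-0.667) / (5) = -2.267
  y = (-2 - (2)·-1.600) / (6) = 0.200

(-2.267, 0.200)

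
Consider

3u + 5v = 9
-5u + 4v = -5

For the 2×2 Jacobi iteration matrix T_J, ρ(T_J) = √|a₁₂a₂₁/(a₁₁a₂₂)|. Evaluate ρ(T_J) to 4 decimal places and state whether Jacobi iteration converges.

1.4434

a₁₂a₂₁/(a₁₁a₂₂) = (5)·(-5) / ((3)·(4)) = -2.083333
ρ = √|-2.083333| = √2.083333 = 1.4434
ρ > 1, so Jacobi diverges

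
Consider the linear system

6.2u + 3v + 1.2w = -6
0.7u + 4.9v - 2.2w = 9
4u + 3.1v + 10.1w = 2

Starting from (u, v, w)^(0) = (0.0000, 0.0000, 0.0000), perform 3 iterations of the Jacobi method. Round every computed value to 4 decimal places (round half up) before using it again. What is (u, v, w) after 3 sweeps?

(-1.9698, 2.1153, 0.3150)

Iteration 1:
  u = (-6 - (3)·0.0000 - (1.2)·0.0000) / (6.2) = -0.9677
  v = (9 - (0.7)·0.0000 - (-2.2)·0.0000) / (4.9) = 1.8367
  w = (2 - (4)·0.0000 - (3.1)·0.0000) / (10.1) = 0.1980
Iteration 2:
  u = (-6 - (3)·1.8367 - (1.2)·0.1980) / (6.2) = -1.8948
  v = (9 - (0.7)·-0.9677 - (-2.2)·0.1980) / (4.9) = 2.0639
  w = (2 - (4)·-0.9677 - (3.1)·1.8367) / (10.1) = 0.0175
Iteration 3:
  u = (-6 - (3)·2.0639 - (1.2)·0.0175) / (6.2) = -1.9698
  v = (9 - (0.7)·-1.8948 - (-2.2)·0.0175) / (4.9) = 2.1153
  w = (2 - (4)·-1.8948 - (3.1)·2.0639) / (10.1) = 0.3150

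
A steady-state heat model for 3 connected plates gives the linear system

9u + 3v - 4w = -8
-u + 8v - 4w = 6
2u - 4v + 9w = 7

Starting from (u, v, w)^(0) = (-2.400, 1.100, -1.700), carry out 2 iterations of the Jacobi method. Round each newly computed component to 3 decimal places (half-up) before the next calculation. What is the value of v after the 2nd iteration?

1.399

Iteration 1:
  u = (-8 - (3)·1.100 - (-4)·-1.700) / (9) = -2.011
  v = (6 - (-1)·-2.400 - (-4)·-1.700) / (8) = -0.400
  w = (7 - (2)·-2.400 - (-4)·1.100) / (9) = 1.800
Iteration 2:
  u = (-8 - (3)·-0.400 - (-4)·1.800) / (9) = 0.044
  v = (6 - (-1)·-2.011 - (-4)·1.800) / (8) = 1.399
  w = (7 - (2)·-2.011 - (-4)·-0.400) / (9) = 1.047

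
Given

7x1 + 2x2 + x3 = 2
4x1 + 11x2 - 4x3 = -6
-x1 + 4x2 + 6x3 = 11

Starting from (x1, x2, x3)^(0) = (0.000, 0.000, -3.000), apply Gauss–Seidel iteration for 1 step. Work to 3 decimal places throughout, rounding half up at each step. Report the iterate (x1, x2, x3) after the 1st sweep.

(0.714, -1.896, 3.216)

Iteration 1:
  x1 = (2 - (2)·0.000 - (1)·-3.000) / (7) = 0.714
  x2 = (-6 - (4)·0.714 - (-4)·-3.000) / (11) = -1.896
  x3 = (11 - (-1)·0.714 - (4)·-1.896) / (6) = 3.216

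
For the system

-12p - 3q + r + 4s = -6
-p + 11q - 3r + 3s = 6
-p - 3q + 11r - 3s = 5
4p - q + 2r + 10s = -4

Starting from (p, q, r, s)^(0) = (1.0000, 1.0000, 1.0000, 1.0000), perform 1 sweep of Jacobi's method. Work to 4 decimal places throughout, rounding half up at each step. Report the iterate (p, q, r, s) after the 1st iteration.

(0.6667, 0.6364, 1.0909, -0.9000)

Iteration 1:
  p = (-6 - (-3)·1.0000 - (1)·1.0000 - (4)·1.0000) / (-12) = 0.6667
  q = (6 - (-1)·1.0000 - (-3)·1.0000 - (3)·1.0000) / (11) = 0.6364
  r = (5 - (-1)·1.0000 - (-3)·1.0000 - (-3)·1.0000) / (11) = 1.0909
  s = (-4 - (4)·1.0000 - (-1)·1.0000 - (2)·1.0000) / (10) = -0.9000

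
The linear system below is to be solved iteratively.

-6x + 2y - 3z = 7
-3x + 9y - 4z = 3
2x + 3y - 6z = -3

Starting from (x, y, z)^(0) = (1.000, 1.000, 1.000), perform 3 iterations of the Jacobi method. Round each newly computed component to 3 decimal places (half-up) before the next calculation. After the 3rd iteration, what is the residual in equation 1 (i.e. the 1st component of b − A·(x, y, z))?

-0.347

Iteration 1:
  x = (7 - (2)·1.000 - (-3)·1.000) / (-6) = -1.333
  y = (3 - (-3)·1.000 - (-4)·1.000) / (9) = 1.111
  z = (-3 - (2)·1.000 - (3)·1.000) / (-6) = 1.333
Iteration 2:
  x = (7 - (2)·1.111 - (-3)·1.333) / (-6) = -1.463
  y = (3 - (-3)·-1.333 - (-4)·1.333) / (9) = 0.481
  z = (-3 - (2)·-1.333 - (3)·1.111) / (-6) = 0.611
Iteration 3:
  x = (7 - (2)·0.481 - (-3)·0.611) / (-6) = -1.312
  y = (3 - (-3)·-1.463 - (-4)·0.611) / (9) = 0.117
  z = (-3 - (2)·-1.463 - (3)·0.481) / (-6) = 0.253
Residual b − A·x = (-0.347, -0.977, 0.791)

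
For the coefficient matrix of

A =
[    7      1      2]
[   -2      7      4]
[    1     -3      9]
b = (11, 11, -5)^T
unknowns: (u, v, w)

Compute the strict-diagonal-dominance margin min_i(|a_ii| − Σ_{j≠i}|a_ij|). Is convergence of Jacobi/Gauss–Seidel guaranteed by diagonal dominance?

row 1: |7| − (1+2) = 4
row 2: |7| − (2+4) = 1
row 3: |9| − (1+3) = 5
minimum over rows = 1 → strictly diagonally dominant (convergence guaranteed)

1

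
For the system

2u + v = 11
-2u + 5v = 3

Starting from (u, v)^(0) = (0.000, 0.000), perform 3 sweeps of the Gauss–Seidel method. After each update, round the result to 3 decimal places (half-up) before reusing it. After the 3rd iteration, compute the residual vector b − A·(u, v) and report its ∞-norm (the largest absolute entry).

Iteration 1:
  u = (11 - (1)·0.000) / (2) = 5.500
  v = (3 - (-2)·5.500) / (5) = 2.800
Iteration 2:
  u = (11 - (1)·2.800) / (2) = 4.100
  v = (3 - (-2)·4.100) / (5) = 2.240
Iteration 3:
  u = (11 - (1)·2.240) / (2) = 4.380
  v = (3 - (-2)·4.380) / (5) = 2.352
Residual b − A·x = (-0.112, 0.000); ∞-norm = 0.112

0.112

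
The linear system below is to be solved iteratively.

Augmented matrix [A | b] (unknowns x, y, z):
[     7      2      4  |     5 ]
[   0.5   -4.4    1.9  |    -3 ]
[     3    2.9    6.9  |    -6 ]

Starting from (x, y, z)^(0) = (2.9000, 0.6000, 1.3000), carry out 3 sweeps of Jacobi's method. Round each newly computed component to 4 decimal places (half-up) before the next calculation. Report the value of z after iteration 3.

-1.4213

Iteration 1:
  x = (5 - (2)·0.6000 - (4)·1.3000) / (7) = -0.2000
  y = (-3 - (0.5)·2.9000 - (1.9)·1.3000) / (-4.4) = 1.5727
  z = (-6 - (3)·2.9000 - (2.9)·0.6000) / (6.9) = -2.3826
Iteration 2:
  x = (5 - (2)·1.5727 - (4)·-2.3826) / (7) = 1.6264
  y = (-3 - (0.5)·-0.2000 - (1.9)·-2.3826) / (-4.4) = -0.3698
  z = (-6 - (3)·-0.2000 - (2.9)·1.5727) / (6.9) = -1.4436
Iteration 3:
  x = (5 - (2)·-0.3698 - (4)·-1.4436) / (7) = 1.6449
  y = (-3 - (0.5)·1.6264 - (1.9)·-1.4436) / (-4.4) = 0.2433
  z = (-6 - (3)·1.6264 - (2.9)·-0.3698) / (6.9) = -1.4213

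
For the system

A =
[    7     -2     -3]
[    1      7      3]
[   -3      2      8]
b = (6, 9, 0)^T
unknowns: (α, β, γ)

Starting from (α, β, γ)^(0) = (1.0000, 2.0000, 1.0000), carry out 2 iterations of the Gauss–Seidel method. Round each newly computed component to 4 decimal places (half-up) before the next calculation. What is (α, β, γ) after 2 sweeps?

Iteration 1:
  α = (6 - (-2)·2.0000 - (-3)·1.0000) / (7) = 1.8571
  β = (9 - (1)·1.8571 - (3)·1.0000) / (7) = 0.5918
  γ = (0 - (-3)·1.8571 - (2)·0.5918) / (8) = 0.5485
Iteration 2:
  α = (6 - (-2)·0.5918 - (-3)·0.5485) / (7) = 1.2613
  β = (9 - (1)·1.2613 - (3)·0.5485) / (7) = 0.8705
  γ = (0 - (-3)·1.2613 - (2)·0.8705) / (8) = 0.2554

(1.2613, 0.8705, 0.2554)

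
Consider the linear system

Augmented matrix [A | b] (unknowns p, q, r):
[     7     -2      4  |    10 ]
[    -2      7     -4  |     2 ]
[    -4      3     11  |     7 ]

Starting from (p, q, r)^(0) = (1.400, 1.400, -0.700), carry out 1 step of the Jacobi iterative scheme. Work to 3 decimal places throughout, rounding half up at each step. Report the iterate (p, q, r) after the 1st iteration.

(2.229, 0.286, 0.764)

Iteration 1:
  p = (10 - (-2)·1.400 - (4)·-0.700) / (7) = 2.229
  q = (2 - (-2)·1.400 - (-4)·-0.700) / (7) = 0.286
  r = (7 - (-4)·1.400 - (3)·1.400) / (11) = 0.764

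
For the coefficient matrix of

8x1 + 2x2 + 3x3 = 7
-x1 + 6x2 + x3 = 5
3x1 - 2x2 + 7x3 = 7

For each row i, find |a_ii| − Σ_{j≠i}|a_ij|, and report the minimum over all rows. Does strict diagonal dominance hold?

2

row 1: |8| − (2+3) = 3
row 2: |6| − (1+1) = 4
row 3: |7| − (3+2) = 2
minimum over rows = 2 → strictly diagonally dominant (convergence guaranteed)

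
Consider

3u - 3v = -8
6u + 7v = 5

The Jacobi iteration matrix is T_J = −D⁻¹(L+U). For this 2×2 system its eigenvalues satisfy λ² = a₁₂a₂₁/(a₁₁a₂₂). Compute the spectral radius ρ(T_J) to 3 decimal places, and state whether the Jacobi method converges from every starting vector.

a₁₂a₂₁/(a₁₁a₂₂) = (-3)·(6) / ((3)·(7)) = -0.857143
ρ = √|-0.857143| = √0.857143 = 0.926
ρ < 1, so Jacobi converges

0.926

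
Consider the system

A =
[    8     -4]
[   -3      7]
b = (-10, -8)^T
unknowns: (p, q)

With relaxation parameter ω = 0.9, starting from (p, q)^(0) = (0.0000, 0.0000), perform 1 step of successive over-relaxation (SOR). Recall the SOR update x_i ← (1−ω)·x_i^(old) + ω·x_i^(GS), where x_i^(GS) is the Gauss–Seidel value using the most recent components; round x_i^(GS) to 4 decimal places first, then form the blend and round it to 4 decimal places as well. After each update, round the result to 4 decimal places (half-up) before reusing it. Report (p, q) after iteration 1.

(-1.1250, -1.4625)

Iteration 1:
  p: GS value = (-10 - (-4)·0.0000) / (8) = -1.2500;  p ← (1−ω)·0.0000 + ω·-1.2500 = -1.1250
  q: GS value = (-8 - (-3)·-1.1250) / (7) = -1.6250;  q ← (1−ω)·0.0000 + ω·-1.6250 = -1.4625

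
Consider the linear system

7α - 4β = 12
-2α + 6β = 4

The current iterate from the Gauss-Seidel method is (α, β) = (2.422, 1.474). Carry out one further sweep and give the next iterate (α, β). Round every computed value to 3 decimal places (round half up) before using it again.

(2.557, 1.519)

One sweep:
  α = (12 - (-4)·1.474) / (7) = 2.557
  β = (4 - (-2)·2.557) / (6) = 1.519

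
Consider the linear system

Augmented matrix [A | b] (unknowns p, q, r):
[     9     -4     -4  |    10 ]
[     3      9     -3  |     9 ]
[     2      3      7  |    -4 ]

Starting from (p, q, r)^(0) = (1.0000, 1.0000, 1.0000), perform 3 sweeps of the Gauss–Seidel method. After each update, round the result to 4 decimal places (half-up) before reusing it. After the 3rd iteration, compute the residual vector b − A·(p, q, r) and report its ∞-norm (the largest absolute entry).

Iteration 1:
  p = (10 - (-4)·1.0000 - (-4)·1.0000) / (9) = 2.0000
  q = (9 - (3)·2.0000 - (-3)·1.0000) / (9) = 0.6667
  r = (-4 - (2)·2.0000 - (3)·0.6667) / (7) = -1.4286
Iteration 2:
  p = (10 - (-4)·0.6667 - (-4)·-1.4286) / (9) = 0.7725
  q = (9 - (3)·0.7725 - (-3)·-1.4286) / (9) = 0.2663
  r = (-4 - (2)·0.7725 - (3)·0.2663) / (7) = -0.9063
Iteration 3:
  p = (10 - (-4)·0.2663 - (-4)·-0.9063) / (9) = 0.8267
  q = (9 - (3)·0.8267 - (-3)·-0.9063) / (9) = 0.4223
  r = (-4 - (2)·0.8267 - (3)·0.4223) / (7) = -0.9886
Residual b − A·x = (0.2945, -0.2466, -0.0001); ∞-norm = 0.2945

0.2945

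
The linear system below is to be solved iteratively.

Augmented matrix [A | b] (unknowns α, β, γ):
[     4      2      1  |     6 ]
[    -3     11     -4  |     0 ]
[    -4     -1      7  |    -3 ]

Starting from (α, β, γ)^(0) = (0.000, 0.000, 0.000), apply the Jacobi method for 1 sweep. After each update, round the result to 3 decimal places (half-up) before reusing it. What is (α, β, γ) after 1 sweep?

(1.500, 0.000, -0.429)

Iteration 1:
  α = (6 - (2)·0.000 - (1)·0.000) / (4) = 1.500
  β = (0 - (-3)·0.000 - (-4)·0.000) / (11) = 0.000
  γ = (-3 - (-4)·0.000 - (-1)·0.000) / (7) = -0.429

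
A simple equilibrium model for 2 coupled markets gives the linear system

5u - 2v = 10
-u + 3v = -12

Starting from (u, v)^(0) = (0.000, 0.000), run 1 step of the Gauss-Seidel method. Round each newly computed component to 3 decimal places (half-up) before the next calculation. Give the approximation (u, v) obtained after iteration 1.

(2.000, -3.333)

Iteration 1:
  u = (10 - (-2)·0.000) / (5) = 2.000
  v = (-12 - (-1)·2.000) / (3) = -3.333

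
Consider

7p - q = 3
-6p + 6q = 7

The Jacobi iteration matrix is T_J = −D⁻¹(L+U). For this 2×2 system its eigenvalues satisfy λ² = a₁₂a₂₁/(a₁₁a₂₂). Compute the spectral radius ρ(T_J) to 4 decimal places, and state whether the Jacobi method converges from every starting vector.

0.3780

a₁₂a₂₁/(a₁₁a₂₂) = (-1)·(-6) / ((7)·(6)) = 0.142857
ρ = √|0.142857| = √0.142857 = 0.3780
ρ < 1, so Jacobi converges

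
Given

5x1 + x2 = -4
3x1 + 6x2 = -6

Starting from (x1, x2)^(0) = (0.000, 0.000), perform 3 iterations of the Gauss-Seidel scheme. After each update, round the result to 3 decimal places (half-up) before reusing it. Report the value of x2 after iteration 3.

Iteration 1:
  x1 = (-4 - (1)·0.000) / (5) = -0.800
  x2 = (-6 - (3)·-0.800) / (6) = -0.600
Iteration 2:
  x1 = (-4 - (1)·-0.600) / (5) = -0.680
  x2 = (-6 - (3)·-0.680) / (6) = -0.660
Iteration 3:
  x1 = (-4 - (1)·-0.660) / (5) = -0.668
  x2 = (-6 - (3)·-0.668) / (6) = -0.666

-0.666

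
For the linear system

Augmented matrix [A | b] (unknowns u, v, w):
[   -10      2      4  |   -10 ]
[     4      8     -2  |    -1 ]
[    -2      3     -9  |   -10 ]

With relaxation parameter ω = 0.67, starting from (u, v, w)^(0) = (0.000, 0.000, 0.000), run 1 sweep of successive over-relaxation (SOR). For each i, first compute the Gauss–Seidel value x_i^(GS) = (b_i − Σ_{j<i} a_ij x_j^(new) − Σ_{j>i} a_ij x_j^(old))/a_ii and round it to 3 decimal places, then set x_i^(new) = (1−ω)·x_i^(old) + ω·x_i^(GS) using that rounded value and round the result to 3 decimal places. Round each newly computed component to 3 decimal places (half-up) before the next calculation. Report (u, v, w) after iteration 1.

Iteration 1:
  u: GS value = (-10 - (2)·0.000 - (4)·0.000) / (-10) = 1.000;  u ← (1−ω)·0.000 + ω·1.000 = 0.670
  v: GS value = (-1 - (4)·0.670 - (-2)·0.000) / (8) = -0.460;  v ← (1−ω)·0.000 + ω·-0.460 = -0.308
  w: GS value = (-10 - (-2)·0.670 - (3)·-0.308) / (-9) = 0.860;  w ← (1−ω)·0.000 + ω·0.860 = 0.576

(0.670, -0.308, 0.576)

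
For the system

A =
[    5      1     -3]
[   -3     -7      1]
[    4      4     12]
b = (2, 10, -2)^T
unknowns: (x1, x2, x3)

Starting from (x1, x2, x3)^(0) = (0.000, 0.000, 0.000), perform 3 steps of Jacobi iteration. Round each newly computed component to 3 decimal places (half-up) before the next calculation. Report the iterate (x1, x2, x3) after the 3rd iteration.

Iteration 1:
  x1 = (2 - (1)·0.000 - (-3)·0.000) / (5) = 0.400
  x2 = (10 - (-3)·0.000 - (1)·0.000) / (-7) = -1.429
  x3 = (-2 - (4)·0.000 - (4)·0.000) / (12) = -0.167
Iteration 2:
  x1 = (2 - (1)·-1.429 - (-3)·-0.167) / (5) = 0.586
  x2 = (10 - (-3)·0.400 - (1)·-0.167) / (-7) = -1.624
  x3 = (-2 - (4)·0.400 - (4)·-1.429) / (12) = 0.176
Iteration 3:
  x1 = (2 - (1)·-1.624 - (-3)·0.176) / (5) = 0.830
  x2 = (10 - (-3)·0.586 - (1)·0.176) / (-7) = -1.655
  x3 = (-2 - (4)·0.586 - (4)·-1.624) / (12) = 0.179

(0.830, -1.655, 0.179)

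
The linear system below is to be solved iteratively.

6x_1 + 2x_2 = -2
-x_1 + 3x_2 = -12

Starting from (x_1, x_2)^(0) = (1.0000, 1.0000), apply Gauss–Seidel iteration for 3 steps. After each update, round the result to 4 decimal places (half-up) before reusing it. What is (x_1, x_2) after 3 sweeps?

Iteration 1:
  x_1 = (-2 - (2)·1.0000) / (6) = -0.6667
  x_2 = (-12 - (-1)·-0.6667) / (3) = -4.2222
Iteration 2:
  x_1 = (-2 - (2)·-4.2222) / (6) = 1.0741
  x_2 = (-12 - (-1)·1.0741) / (3) = -3.6420
Iteration 3:
  x_1 = (-2 - (2)·-3.6420) / (6) = 0.8807
  x_2 = (-12 - (-1)·0.8807) / (3) = -3.7064

(0.8807, -3.7064)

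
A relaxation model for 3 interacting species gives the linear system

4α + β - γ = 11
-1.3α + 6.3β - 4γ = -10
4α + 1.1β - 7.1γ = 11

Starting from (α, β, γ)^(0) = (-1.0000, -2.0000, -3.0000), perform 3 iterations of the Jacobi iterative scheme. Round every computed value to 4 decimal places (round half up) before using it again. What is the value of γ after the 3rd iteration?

Iteration 1:
  α = (11 - (1)·-2.0000 - (-1)·-3.0000) / (4) = 2.5000
  β = (-10 - (-1.3)·-1.0000 - (-4)·-3.0000) / (6.3) = -3.6984
  γ = (11 - (4)·-1.0000 - (1.1)·-2.0000) / (-7.1) = -2.4225
Iteration 2:
  α = (11 - (1)·-3.6984 - (-1)·-2.4225) / (4) = 3.0690
  β = (-10 - (-1.3)·2.5000 - (-4)·-2.4225) / (6.3) = -2.6095
  γ = (11 - (4)·2.5000 - (1.1)·-3.6984) / (-7.1) = -0.7138
Iteration 3:
  α = (11 - (1)·-2.6095 - (-1)·-0.7138) / (4) = 3.2239
  β = (-10 - (-1.3)·3.0690 - (-4)·-0.7138) / (6.3) = -1.4072
  γ = (11 - (4)·3.0690 - (1.1)·-2.6095) / (-7.1) = -0.2246

-0.2246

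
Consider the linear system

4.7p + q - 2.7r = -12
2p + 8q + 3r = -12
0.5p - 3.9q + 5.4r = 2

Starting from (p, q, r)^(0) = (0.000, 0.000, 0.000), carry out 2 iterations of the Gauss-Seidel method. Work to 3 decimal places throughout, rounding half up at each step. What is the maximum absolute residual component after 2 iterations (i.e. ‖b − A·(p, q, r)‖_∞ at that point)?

0.127

Iteration 1:
  p = (-12 - (1)·0.000 - (-2.7)·0.000) / (4.7) = -2.553
  q = (-12 - (2)·-2.553 - (3)·0.000) / (8) = -0.862
  r = (2 - (0.5)·-2.553 - (-3.9)·-0.862) / (5.4) = -0.016
Iteration 2:
  p = (-12 - (1)·-0.862 - (-2.7)·-0.016) / (4.7) = -2.379
  q = (-12 - (2)·-2.379 - (3)·-0.016) / (8) = -0.899
  r = (2 - (0.5)·-2.379 - (-3.9)·-0.899) / (5.4) = -0.059
Residual b − A·x = (-0.079, 0.127, 0.002); ∞-norm = 0.127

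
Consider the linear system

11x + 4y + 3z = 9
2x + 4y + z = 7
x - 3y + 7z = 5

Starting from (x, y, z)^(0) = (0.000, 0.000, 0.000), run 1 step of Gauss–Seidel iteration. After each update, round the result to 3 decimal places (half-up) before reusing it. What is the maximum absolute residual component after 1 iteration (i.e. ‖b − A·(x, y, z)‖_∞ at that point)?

Iteration 1:
  x = (9 - (4)·0.000 - (3)·0.000) / (11) = 0.818
  y = (7 - (2)·0.818 - (1)·0.000) / (4) = 1.341
  z = (5 - (1)·0.818 - (-3)·1.341) / (7) = 1.172
Residual b − A·x = (-8.878, -1.172, 0.001); ∞-norm = 8.878

8.878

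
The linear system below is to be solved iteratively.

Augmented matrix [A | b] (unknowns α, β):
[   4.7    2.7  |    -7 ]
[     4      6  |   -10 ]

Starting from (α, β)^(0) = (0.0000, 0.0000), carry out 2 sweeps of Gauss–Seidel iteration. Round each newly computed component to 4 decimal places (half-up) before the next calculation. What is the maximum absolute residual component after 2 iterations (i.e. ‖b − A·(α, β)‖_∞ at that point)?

0.6967

Iteration 1:
  α = (-7 - (2.7)·0.0000) / (4.7) = -1.4894
  β = (-10 - (4)·-1.4894) / (6) = -0.6737
Iteration 2:
  α = (-7 - (2.7)·-0.6737) / (4.7) = -1.1023
  β = (-10 - (4)·-1.1023) / (6) = -0.9318
Residual b − A·x = (0.6967, 0.0000); ∞-norm = 0.6967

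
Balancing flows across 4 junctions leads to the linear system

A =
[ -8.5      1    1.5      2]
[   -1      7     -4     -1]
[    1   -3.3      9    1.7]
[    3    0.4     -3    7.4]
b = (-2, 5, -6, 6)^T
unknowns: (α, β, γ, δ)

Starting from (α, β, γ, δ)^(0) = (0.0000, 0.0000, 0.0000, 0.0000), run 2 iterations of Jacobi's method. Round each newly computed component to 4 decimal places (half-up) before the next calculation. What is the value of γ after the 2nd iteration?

-0.5841

Iteration 1:
  α = (-2 - (1)·0.0000 - (1.5)·0.0000 - (2)·0.0000) / (-8.5) = 0.2353
  β = (5 - (-1)·0.0000 - (-4)·0.0000 - (-1)·0.0000) / (7) = 0.7143
  γ = (-6 - (1)·0.0000 - (-3.3)·0.0000 - (1.7)·0.0000) / (9) = -0.6667
  δ = (6 - (3)·0.0000 - (0.4)·0.0000 - (-3)·0.0000) / (7.4) = 0.8108
Iteration 2:
  α = (-2 - (1)·0.7143 - (1.5)·-0.6667 - (2)·0.8108) / (-8.5) = 0.3925
  β = (5 - (-1)·0.2353 - (-4)·-0.6667 - (-1)·0.8108) / (7) = 0.4828
  γ = (-6 - (1)·0.2353 - (-3.3)·0.7143 - (1.7)·0.8108) / (9) = -0.5841
  δ = (6 - (3)·0.2353 - (0.4)·0.7143 - (-3)·-0.6667) / (7.4) = 0.4065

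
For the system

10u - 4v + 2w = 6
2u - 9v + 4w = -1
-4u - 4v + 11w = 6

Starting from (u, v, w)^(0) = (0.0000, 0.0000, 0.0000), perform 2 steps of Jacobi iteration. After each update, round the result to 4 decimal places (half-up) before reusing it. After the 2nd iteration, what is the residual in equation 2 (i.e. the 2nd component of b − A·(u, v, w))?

Iteration 1:
  u = (6 - (-4)·0.0000 - (2)·0.0000) / (10) = 0.6000
  v = (-1 - (2)·0.0000 - (4)·0.0000) / (-9) = 0.1111
  w = (6 - (-4)·0.0000 - (-4)·0.0000) / (11) = 0.5455
Iteration 2:
  u = (6 - (-4)·0.1111 - (2)·0.5455) / (10) = 0.5353
  v = (-1 - (2)·0.6000 - (4)·0.5455) / (-9) = 0.4869
  w = (6 - (-4)·0.6000 - (-4)·0.1111) / (11) = 0.8040
Residual b − A·x = (0.9866, -0.9045, 1.2448)

-0.9045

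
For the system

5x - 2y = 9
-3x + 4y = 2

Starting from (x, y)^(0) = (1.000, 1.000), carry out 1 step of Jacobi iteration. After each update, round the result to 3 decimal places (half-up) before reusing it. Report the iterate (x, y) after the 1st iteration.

Iteration 1:
  x = (9 - (-2)·1.000) / (5) = 2.200
  y = (2 - (-3)·1.000) / (4) = 1.250

(2.200, 1.250)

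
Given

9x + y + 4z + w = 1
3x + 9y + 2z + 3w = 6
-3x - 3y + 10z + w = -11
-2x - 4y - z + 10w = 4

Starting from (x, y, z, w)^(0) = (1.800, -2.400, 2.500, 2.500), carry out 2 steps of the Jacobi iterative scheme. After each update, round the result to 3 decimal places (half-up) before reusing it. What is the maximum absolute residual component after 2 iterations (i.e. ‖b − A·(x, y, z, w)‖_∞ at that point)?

Iteration 1:
  x = (1 - (1)·-2.400 - (4)·2.500 - (1)·2.500) / (9) = -1.011
  y = (6 - (3)·1.800 - (2)·2.500 - (3)·2.500) / (9) = -1.322
  z = (-11 - (-3)·1.800 - (-3)·-2.400 - (1)·2.500) / (10) = -1.530
  w = (4 - (-2)·1.800 - (-4)·-2.400 - (-1)·2.500) / (10) = 0.050
Iteration 2:
  x = (1 - (1)·-1.322 - (4)·-1.530 - (1)·0.050) / (9) = 0.932
  y = (6 - (3)·-1.011 - (2)·-1.530 - (3)·0.050) / (9) = 1.327
  z = (-11 - (-3)·-1.011 - (-3)·-1.322 - (1)·0.050) / (10) = -1.805
  w = (4 - (-2)·-1.011 - (-4)·-1.322 - (-1)·-1.530) / (10) = -0.484
Residual b − A·x = (-1.011, -3.677, 14.311, 14.207); ∞-norm = 14.311

14.311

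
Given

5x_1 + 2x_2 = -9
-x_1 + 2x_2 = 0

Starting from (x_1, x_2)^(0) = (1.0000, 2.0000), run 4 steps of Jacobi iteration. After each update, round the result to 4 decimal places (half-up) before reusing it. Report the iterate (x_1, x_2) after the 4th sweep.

Iteration 1:
  x_1 = (-9 - (2)·2.0000) / (5) = -2.6000
  x_2 = (0 - (-1)·1.0000) / (2) = 0.5000
Iteration 2:
  x_1 = (-9 - (2)·0.5000) / (5) = -2.0000
  x_2 = (0 - (-1)·-2.6000) / (2) = -1.3000
Iteration 3:
  x_1 = (-9 - (2)·-1.3000) / (5) = -1.2800
  x_2 = (0 - (-1)·-2.0000) / (2) = -1.0000
Iteration 4:
  x_1 = (-9 - (2)·-1.0000) / (5) = -1.4000
  x_2 = (0 - (-1)·-1.2800) / (2) = -0.6400

(-1.4000, -0.6400)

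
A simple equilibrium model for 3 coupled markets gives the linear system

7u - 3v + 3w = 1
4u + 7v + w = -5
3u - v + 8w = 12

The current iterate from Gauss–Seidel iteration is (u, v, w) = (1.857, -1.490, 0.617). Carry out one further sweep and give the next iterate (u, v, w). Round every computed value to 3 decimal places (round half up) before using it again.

One sweep:
  u = (1 - (-3)·-1.490 - (3)·0.617) / (7) = -0.760
  v = (-5 - (4)·-0.760 - (1)·0.617) / (7) = -0.368
  w = (12 - (3)·-0.760 - (-1)·-0.368) / (8) = 1.739

(-0.760, -0.368, 1.739)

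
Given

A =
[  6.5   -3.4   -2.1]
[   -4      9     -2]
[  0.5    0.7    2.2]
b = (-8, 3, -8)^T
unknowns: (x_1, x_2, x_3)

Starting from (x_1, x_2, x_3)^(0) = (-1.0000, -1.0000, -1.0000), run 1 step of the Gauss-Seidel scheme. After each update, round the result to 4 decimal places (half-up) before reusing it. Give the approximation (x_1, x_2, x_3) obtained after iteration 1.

(-2.0769, -0.8120, -2.9060)

Iteration 1:
  x_1 = (-8 - (-3.4)·-1.0000 - (-2.1)·-1.0000) / (6.5) = -2.0769
  x_2 = (3 - (-4)·-2.0769 - (-2)·-1.0000) / (9) = -0.8120
  x_3 = (-8 - (0.5)·-2.0769 - (0.7)·-0.8120) / (2.2) = -2.9060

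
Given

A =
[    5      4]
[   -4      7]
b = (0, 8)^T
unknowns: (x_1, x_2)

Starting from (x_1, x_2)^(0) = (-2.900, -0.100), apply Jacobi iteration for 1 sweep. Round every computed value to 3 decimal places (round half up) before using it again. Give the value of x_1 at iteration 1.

0.080

Iteration 1:
  x_1 = (0 - (4)·-0.100) / (5) = 0.080
  x_2 = (8 - (-4)·-2.900) / (7) = -0.514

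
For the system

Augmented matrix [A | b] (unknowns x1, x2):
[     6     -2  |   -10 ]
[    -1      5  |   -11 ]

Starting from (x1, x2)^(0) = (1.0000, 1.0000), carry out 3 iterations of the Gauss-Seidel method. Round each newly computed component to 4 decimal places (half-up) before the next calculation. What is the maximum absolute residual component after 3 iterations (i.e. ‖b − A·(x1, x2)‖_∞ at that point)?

0.0310

Iteration 1:
  x1 = (-10 - (-2)·1.0000) / (6) = -1.3333
  x2 = (-11 - (-1)·-1.3333) / (5) = -2.4667
Iteration 2:
  x1 = (-10 - (-2)·-2.4667) / (6) = -2.4889
  x2 = (-11 - (-1)·-2.4889) / (5) = -2.6978
Iteration 3:
  x1 = (-10 - (-2)·-2.6978) / (6) = -2.5659
  x2 = (-11 - (-1)·-2.5659) / (5) = -2.7132
Residual b − A·x = (-0.0310, 0.0001); ∞-norm = 0.0310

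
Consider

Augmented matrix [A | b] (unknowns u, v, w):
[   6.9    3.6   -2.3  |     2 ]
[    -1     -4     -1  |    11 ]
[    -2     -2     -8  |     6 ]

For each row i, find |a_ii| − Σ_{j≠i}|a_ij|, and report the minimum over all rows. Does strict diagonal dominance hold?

1

row 1: |6.9| − (3.6+2.3) = 1
row 2: |-4| − (1+1) = 2
row 3: |-8| − (2+2) = 4
minimum over rows = 1 → strictly diagonally dominant (convergence guaranteed)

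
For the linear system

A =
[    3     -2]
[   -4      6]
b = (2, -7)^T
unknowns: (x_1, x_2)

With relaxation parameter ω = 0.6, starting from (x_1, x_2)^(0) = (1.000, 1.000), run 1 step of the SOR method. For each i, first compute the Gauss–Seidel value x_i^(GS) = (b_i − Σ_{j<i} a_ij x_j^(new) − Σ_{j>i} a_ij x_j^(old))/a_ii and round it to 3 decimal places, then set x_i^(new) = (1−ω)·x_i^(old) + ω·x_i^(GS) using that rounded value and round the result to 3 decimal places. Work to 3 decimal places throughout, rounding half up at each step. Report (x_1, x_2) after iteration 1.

(1.200, 0.180)

Iteration 1:
  x_1: GS value = (2 - (-2)·1.000) / (3) = 1.333;  x_1 ← (1−ω)·1.000 + ω·1.333 = 1.200
  x_2: GS value = (-7 - (-4)·1.200) / (6) = -0.367;  x_2 ← (1−ω)·1.000 + ω·-0.367 = 0.180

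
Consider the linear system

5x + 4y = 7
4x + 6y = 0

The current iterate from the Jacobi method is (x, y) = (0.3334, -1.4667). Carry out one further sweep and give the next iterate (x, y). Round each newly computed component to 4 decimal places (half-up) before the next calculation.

One sweep:
  x = (7 - (4)·-1.4667) / (5) = 2.5734
  y = (0 - (4)·0.3334) / (6) = -0.2223

(2.5734, -0.2223)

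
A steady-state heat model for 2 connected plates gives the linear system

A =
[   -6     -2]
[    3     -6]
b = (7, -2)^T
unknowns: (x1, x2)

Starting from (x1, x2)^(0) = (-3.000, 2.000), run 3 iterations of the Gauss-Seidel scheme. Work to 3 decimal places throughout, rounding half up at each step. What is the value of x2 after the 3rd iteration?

Iteration 1:
  x1 = (7 - (-2)·2.000) / (-6) = -1.833
  x2 = (-2 - (3)·-1.833) / (-6) = -0.583
Iteration 2:
  x1 = (7 - (-2)·-0.583) / (-6) = -0.972
  x2 = (-2 - (3)·-0.972) / (-6) = -0.153
Iteration 3:
  x1 = (7 - (-2)·-0.153) / (-6) = -1.116
  x2 = (-2 - (3)·-1.116) / (-6) = -0.225

-0.225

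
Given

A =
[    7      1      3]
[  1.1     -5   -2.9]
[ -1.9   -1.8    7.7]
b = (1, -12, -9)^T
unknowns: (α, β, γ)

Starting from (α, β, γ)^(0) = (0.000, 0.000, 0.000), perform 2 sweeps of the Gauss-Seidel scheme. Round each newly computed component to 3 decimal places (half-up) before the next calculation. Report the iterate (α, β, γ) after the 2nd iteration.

(0.038, 2.736, -0.520)

Iteration 1:
  α = (1 - (1)·0.000 - (3)·0.000) / (7) = 0.143
  β = (-12 - (1.1)·0.143 - (-2.9)·0.000) / (-5) = 2.431
  γ = (-9 - (-1.9)·0.143 - (-1.8)·2.431) / (7.7) = -0.565
Iteration 2:
  α = (1 - (1)·2.431 - (3)·-0.565) / (7) = 0.038
  β = (-12 - (1.1)·0.038 - (-2.9)·-0.565) / (-5) = 2.736
  γ = (-9 - (-1.9)·0.038 - (-1.8)·2.736) / (7.7) = -0.520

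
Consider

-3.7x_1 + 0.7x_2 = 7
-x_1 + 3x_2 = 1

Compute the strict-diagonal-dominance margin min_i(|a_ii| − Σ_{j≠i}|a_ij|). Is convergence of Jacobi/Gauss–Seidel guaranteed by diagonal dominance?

row 1: |-3.7| − (0.7) = 3
row 2: |3| − (1) = 2
minimum over rows = 2 → strictly diagonally dominant (convergence guaranteed)

2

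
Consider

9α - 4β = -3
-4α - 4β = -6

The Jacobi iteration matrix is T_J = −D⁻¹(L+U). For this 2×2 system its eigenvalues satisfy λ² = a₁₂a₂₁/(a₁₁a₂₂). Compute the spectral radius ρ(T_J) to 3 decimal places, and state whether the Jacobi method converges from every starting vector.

0.667

a₁₂a₂₁/(a₁₁a₂₂) = (-4)·(-4) / ((9)·(-4)) = -0.444444
ρ = √|-0.444444| = √0.444444 = 0.667
ρ < 1, so Jacobi converges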